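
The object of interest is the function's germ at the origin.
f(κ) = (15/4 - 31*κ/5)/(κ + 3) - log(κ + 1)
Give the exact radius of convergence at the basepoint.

Denominator factor (κ + 3): pole of order 1 at -3, modulus 3.
Branch term (-1)*log(1 - κ/(-1)): its argument vanishes at κ = -1, a logarithmic branch point, modulus 1.
The radius of convergence is the smallest modulus among the singular points: 1.

The radius of convergence is 1.


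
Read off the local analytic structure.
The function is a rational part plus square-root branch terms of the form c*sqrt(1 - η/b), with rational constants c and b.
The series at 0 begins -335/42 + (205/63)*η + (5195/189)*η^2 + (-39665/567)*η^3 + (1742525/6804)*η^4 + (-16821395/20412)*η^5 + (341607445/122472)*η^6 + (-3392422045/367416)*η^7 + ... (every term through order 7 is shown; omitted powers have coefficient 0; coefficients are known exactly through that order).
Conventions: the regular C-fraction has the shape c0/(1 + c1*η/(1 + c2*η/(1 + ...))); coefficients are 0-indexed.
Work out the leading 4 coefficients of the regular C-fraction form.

Taylor coefficients (read off): a_0 = -335/42, a_1 = 205/63, a_2 = 5195/189, a_3 = -39665/567.
c0 = a_0 = -335/42. Peel one level at a time: if S = 1 + c*η/S' with S'(0) = 1, then c is the η-coefficient of S and S' = c*η/(S - 1).
S_1 = c0/f = 1 + (82/201)*η + (48650/13467)*η^2 + ...; c1 = 82/201.
S_2 = c1*η/(S_1 - 1) = 1 + (-24325/2747)*η + (156086/1681)*η^2 + ...; c2 = -24325/2747.
S_3 = c2*η/(S_2 - 1) = 1 + (1493966/142475)*η + ...; c3 = 1493966/142475.

The regular C-fraction coefficients are [-335/42, 82/201, -24325/2747, 1493966/142475].


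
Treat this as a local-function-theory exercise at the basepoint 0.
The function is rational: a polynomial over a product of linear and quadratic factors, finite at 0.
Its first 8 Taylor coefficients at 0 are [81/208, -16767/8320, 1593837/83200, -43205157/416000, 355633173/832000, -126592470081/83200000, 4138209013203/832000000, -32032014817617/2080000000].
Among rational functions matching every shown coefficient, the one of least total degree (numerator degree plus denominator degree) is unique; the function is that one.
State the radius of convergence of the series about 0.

No rational of total degree below 6 reproduces all 8 coefficients; solving the [2/4] Pade equations on them gives f(z) = (37*z**2/16 + z/8 + 1/13)/((z + 2/5)**2*(z + 10/9)**2), whose expansion matches every shown term.
Denominator factor (z + 10/9)^2: pole of order 2 at -10/9, modulus 10/9.
Denominator factor (z + 2/5)^2: pole of order 2 at -2/5, modulus 2/5.
The radius of convergence is the smallest modulus among the singular points: 2/5.

The radius of convergence is 2/5.


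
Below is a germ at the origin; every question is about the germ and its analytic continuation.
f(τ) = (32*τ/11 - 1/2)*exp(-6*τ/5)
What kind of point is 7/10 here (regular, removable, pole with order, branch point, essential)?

The point is a regular point.

There is no denominator, hence no pole anywhere.
The factor exp(-6*τ/5) is entire.
So the germ continues analytically to 7/10.


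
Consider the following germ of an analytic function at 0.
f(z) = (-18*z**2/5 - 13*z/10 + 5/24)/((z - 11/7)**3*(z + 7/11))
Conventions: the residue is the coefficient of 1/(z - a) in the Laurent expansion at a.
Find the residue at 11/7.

The residue is -23132263/589560000.

At the order-3 pole 11/7 set g(z) = (z - (11/7))^3*f(z) = (-18*z**2/5 - 13*z/10 + 5/24)/(z + 7/11).
Order-3 pole: residue = g''(a)/2; g''(11/7) = -23132263/294780000, so the residue is -23132263/589560000.


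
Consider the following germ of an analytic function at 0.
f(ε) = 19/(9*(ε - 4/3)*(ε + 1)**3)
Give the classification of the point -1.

The point is a pole of order 3.

The denominator factor ε + 1 vanishes at -1 and appears to the power 3; the numerator there equals 19/9, nonzero, and no other factor vanishes.
Hence a pole whose order is the multiplicity, 3.


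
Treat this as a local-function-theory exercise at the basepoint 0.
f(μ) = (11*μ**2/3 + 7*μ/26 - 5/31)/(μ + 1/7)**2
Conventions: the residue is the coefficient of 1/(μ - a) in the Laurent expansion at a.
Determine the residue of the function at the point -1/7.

The residue is -425/546.

At the order-2 pole -1/7 set g(μ) = (μ - (-1/7))^2*f(μ) = 11*μ**2/3 + 7*μ/26 - 5/31.
Order-2 pole: residue = g'(a); g'(-1/7) = -425/546, so the residue is -425/546.


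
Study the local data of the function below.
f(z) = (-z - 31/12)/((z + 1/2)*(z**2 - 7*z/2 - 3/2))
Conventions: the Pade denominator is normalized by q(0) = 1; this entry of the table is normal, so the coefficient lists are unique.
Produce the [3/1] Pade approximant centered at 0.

The Pade approximant has numerator coefficients [31/9, -365980/99561, 1789108/298683, -663104/99561]; denominator coefficients [1, 286639/99561].

Taylor coefficients needed (expand at 0): a_0 = 31/9, a_1 = -367/27, a_2 = 3655/81, a_3 = -33187/243, a_4 = 286639/729.
Write the denominator as Q(z) = 1 + q1*z. Requiring Q*f - P = O(z^5) with deg P <= 3 kills the coefficients of z^4..z^4 in Q*f:
  z^4: a_4 + q1*a_3 = 0, i.e. 286639/729 + (-33187/243)*q1 = 0.
Solving this linear system: q1 = 286639/99561.
The numerator is Q*f truncated at degree 3: P0 = a_0 = 31/9; P1 = a_1 + q1*a_0 = -365980/99561; P2 = a_2 + q1*a_1 = 1789108/298683; P3 = a_3 + q1*a_2 = -663104/99561.


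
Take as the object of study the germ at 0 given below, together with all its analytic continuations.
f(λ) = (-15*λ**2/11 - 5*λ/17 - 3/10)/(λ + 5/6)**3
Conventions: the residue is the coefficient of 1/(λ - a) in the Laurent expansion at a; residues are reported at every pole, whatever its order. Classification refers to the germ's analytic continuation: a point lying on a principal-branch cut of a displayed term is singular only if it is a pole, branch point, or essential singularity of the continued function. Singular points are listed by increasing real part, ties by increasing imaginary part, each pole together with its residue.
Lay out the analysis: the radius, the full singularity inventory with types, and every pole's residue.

Radius of convergence at 0: 5/6.
At -5/6: a pole of order 3; residue -15/11.

Denominator factor (λ + 5/6)^3: pole of order 3 at -5/6, modulus 5/6.
The radius of convergence is the smallest modulus among the singular points: 5/6.
At the order-3 pole -5/6 set g(λ) = (λ - (-5/6))^3*f(λ) = -15*λ**2/11 - 5*λ/17 - 3/10.
Order-3 pole: residue = g''(a)/2; g''(-5/6) = -30/11, so the residue is -15/11.


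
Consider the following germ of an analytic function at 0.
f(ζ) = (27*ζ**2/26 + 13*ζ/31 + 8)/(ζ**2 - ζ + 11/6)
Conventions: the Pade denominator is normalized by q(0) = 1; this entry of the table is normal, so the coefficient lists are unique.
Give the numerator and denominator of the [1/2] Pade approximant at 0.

The Pade approximant has numerator coefficients [48/11, -709029294/1340567503]; denominator coefficients [1, -62192013/86488226, 106190151/204426716].

Taylor coefficients needed (expand at 0): a_0 = 48/11, a_1 = 9786/3751, a_2 = -209565/536393, a_3 = -9653778/5900323.
Write the denominator as Q(ζ) = 1 + q1*ζ + q2*ζ^2. Requiring Q*f - P = O(ζ^4) with deg P <= 1 kills the coefficients of ζ^2..ζ^3 in Q*f:
  ζ^2: a_2 + q1*a_1 + q2*a_0 = 0, i.e. -209565/536393 + (9786/3751)*q1 + (48/11)*q2 = 0.
  ζ^3: a_3 + q1*a_2 + q2*a_1 = 0, i.e. -9653778/5900323 + (-209565/536393)*q1 + (9786/3751)*q2 = 0.
Solving this linear system: q1 = -62192013/86488226, q2 = 106190151/204426716.
The numerator is Q*f truncated at degree 1: P0 = a_0 = 48/11; P1 = a_1 + q1*a_0 = -709029294/1340567503.


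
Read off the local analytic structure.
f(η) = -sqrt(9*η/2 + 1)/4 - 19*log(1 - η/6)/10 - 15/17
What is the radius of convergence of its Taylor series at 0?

Branch term (-1/4)*sqrt(1 - η/(-2/9)): its argument vanishes at η = -2/9, a square-root branch point, modulus 2/9.
Branch term (-19/10)*log(1 - η/(6)): its argument vanishes at η = 6, a logarithmic branch point, modulus 6.
The radius of convergence is the smallest modulus among the singular points: 2/9.

The radius of convergence is 2/9.


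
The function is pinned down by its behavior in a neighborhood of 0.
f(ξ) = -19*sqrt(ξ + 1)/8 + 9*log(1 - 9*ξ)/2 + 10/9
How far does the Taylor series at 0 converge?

Branch term (-19/8)*sqrt(1 - ξ/(-1)): its argument vanishes at ξ = -1, a square-root branch point, modulus 1.
Branch term (9/2)*log(1 - ξ/(1/9)): its argument vanishes at ξ = 1/9, a logarithmic branch point, modulus 1/9.
The radius of convergence is the smallest modulus among the singular points: 1/9.

The radius of convergence is 1/9.


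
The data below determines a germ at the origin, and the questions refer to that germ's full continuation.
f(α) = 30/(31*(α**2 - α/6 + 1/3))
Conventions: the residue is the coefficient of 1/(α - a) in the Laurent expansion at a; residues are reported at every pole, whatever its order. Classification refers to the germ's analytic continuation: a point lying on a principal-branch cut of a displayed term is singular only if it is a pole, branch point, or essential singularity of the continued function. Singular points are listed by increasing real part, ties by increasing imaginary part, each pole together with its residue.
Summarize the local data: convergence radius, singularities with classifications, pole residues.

Radius of convergence at 0: (1/3)*sqrt(3).
At (1/12) - ((1/12)*sqrt(47))*i: a pole of order 1; residue ((180/1457)*sqrt(47))*i.
At (1/12) + ((1/12)*sqrt(47))*i: a pole of order 1; residue -((180/1457)*sqrt(47))*i.

Denominator factor (α**2 - α/6 + 1/3): discriminant -47/36, complex-conjugate roots (1/12) + ((1/12)*sqrt(47))*i and (1/12) - ((1/12)*sqrt(47))*i; poles of order 1, moduli (1/3)*sqrt(3) and (1/3)*sqrt(3).
The radius of convergence is the smallest modulus among the singular points: (1/3)*sqrt(3).
The factor α**2 - α/6 + 1/3 splits as (α - a)(α - a') with a = (1/12) - ((1/12)*sqrt(47))*i, a' = (1/12) + ((1/12)*sqrt(47))*i. At the order-1 pole a set g(α) = (α - a)*f(α) = [30/31] / (α - a').
Simple pole: residue = g(a) at a = (1/12) - ((1/12)*sqrt(47))*i, which is ((180/1457)*sqrt(47))*i.
The factor α**2 - α/6 + 1/3 splits as (α - a)(α - a') with a = (1/12) + ((1/12)*sqrt(47))*i, a' = (1/12) - ((1/12)*sqrt(47))*i. At the order-1 pole a set g(α) = (α - a)*f(α) = [30/31] / (α - a').
Simple pole: residue = g(a) at a = (1/12) + ((1/12)*sqrt(47))*i, which is -((180/1457)*sqrt(47))*i.
List the singular points by increasing real part (a conjugate pair: the negative imaginary part first).


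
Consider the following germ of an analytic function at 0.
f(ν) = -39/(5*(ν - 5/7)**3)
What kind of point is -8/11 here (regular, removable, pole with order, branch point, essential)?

Denominator factors: ν - 5/7 = -111/77 at ν = -8/11 — none vanishes.
So the germ continues analytically to -8/11.

The point is a regular point.


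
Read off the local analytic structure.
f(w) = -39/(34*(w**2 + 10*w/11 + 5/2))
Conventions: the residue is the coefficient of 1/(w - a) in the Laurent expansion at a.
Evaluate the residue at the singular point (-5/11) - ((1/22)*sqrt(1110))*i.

The factor w**2 + 10*w/11 + 5/2 splits as (w - a)(w - a') with a = (-5/11) - ((1/22)*sqrt(1110))*i, a' = (-5/11) + ((1/22)*sqrt(1110))*i. At the order-1 pole a set g(w) = (w - a)*f(w) = [-39/34] / (w - a').
Simple pole: residue = g(a) at a = (-5/11) - ((1/22)*sqrt(1110))*i, which is -((143/12580)*sqrt(1110))*i.

The residue is -((143/12580)*sqrt(1110))*i.


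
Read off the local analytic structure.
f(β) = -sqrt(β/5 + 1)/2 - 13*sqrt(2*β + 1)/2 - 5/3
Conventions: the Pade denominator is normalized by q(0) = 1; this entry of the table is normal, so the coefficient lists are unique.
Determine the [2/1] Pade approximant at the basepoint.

Taylor coefficients needed (expand at 0): a_0 = -26/3, a_1 = -131/20, a_2 = 1301/400, a_3 = -13001/4000.
Write the denominator as Q(β) = 1 + q1*β. Requiring Q*f - P = O(β^4) with deg P <= 2 kills the coefficients of β^3..β^3 in Q*f:
  β^3: a_3 + q1*a_2 = 0, i.e. -13001/4000 + (1301/400)*q1 = 0.
Solving this linear system: q1 = 13001/13010.
The numerator is Q*f truncated at degree 2: P0 = a_0 = -26/3; P1 = a_1 + q1*a_0 = -237469/15612; P2 = a_2 + q1*a_1 = -1713661/520400.

The Pade approximant has numerator coefficients [-26/3, -237469/15612, -1713661/520400]; denominator coefficients [1, 13001/13010].


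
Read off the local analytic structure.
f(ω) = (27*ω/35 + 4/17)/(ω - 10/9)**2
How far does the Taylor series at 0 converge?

The radius of convergence is 10/9.

Denominator factor (ω - 10/9)^2: pole of order 2 at 10/9, modulus 10/9.
The radius of convergence is the smallest modulus among the singular points: 10/9.


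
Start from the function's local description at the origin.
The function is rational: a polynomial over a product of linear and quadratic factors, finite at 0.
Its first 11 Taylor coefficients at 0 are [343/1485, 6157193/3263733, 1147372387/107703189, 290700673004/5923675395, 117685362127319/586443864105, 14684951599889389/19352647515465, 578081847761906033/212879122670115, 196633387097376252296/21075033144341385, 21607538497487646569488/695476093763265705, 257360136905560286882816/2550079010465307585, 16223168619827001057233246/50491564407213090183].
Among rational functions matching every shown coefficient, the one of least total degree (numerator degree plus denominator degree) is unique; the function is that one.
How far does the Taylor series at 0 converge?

The radius of convergence is -3/2 + (3/14)*sqrt(77).

No rational of total degree below 9 reproduces all 11 coefficients; solving the [2/7] Pade equations on them gives f(κ) = (17*κ**2/12 + 11*κ/37 + 27/40)/((κ - 11/8)*(κ**2 + 3*κ - 9/7)**3), whose expansion matches every shown term.
Denominator factor (κ - 11/8): pole of order 1 at 11/8, modulus 11/8.
Denominator factor (κ**2 + 3*κ - 9/7)^3: discriminant 99/7, real irrational roots -3/2 + (3/14)*sqrt(77) and -3/2 - (3/14)*sqrt(77); poles of order 3, moduli -3/2 + (3/14)*sqrt(77) and 3/2 + (3/14)*sqrt(77).
The radius of convergence is the smallest modulus among the singular points: -3/2 + (3/14)*sqrt(77).


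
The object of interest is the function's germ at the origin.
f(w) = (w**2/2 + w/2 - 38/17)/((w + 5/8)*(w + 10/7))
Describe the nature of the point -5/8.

The point is a pole of order 1.

The denominator factor w + 5/8 vanishes at -5/8 and appears to the power 1; the numerator there equals -5119/2176, nonzero, and no other factor vanishes.
Hence a pole whose order is the multiplicity, 1.


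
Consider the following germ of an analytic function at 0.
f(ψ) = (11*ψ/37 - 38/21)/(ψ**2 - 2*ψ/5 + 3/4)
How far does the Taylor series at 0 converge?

The radius of convergence is (1/2)*sqrt(3).

Denominator factor (ψ**2 - 2*ψ/5 + 3/4): discriminant -71/25, complex-conjugate roots (1/5) + ((1/10)*sqrt(71))*i and (1/5) - ((1/10)*sqrt(71))*i; poles of order 1, moduli (1/2)*sqrt(3) and (1/2)*sqrt(3).
The radius of convergence is the smallest modulus among the singular points: (1/2)*sqrt(3).


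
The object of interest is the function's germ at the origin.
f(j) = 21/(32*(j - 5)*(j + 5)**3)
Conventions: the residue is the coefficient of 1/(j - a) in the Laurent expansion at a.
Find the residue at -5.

At the order-3 pole -5 set g(j) = (j - (-5))^3*f(j) = 21/(32*(j - 5)).
Order-3 pole: residue = g''(a)/2; g''(-5) = -21/16000, so the residue is -21/32000.

The residue is -21/32000.


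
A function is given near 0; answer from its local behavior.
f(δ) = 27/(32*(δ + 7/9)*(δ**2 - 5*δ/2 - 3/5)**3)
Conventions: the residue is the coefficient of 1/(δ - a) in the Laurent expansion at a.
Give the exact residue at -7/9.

The residue is 1793613375/15747310156.

At the order-1 pole -7/9 set g(δ) = (δ - (-7/9))*f(δ) = 27/(32*(δ**2 - 5*δ/2 - 3/5)**3).
Simple pole: residue = g(a) at a = -7/9, which is 1793613375/15747310156.


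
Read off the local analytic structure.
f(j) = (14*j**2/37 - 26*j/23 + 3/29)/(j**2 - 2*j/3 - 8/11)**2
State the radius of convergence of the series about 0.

The radius of convergence is -1/3 + (1/33)*sqrt(913).

Denominator factor (j**2 - 2*j/3 - 8/11)^2: discriminant 332/99, real irrational roots 1/3 + (1/33)*sqrt(913) and 1/3 - (1/33)*sqrt(913); poles of order 2, moduli 1/3 + (1/33)*sqrt(913) and -1/3 + (1/33)*sqrt(913).
The radius of convergence is the smallest modulus among the singular points: -1/3 + (1/33)*sqrt(913).


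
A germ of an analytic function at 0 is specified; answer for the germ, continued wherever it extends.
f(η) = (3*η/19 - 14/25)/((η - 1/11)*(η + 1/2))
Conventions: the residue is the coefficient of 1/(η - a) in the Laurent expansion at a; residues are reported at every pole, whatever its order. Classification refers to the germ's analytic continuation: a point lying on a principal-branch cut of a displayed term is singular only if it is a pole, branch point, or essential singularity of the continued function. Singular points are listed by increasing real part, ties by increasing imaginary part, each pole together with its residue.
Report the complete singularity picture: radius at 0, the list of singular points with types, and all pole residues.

Denominator factor (η - 1/11): pole of order 1 at 1/11, modulus 1/11.
Denominator factor (η + 1/2): pole of order 1 at -1/2, modulus 1/2.
The radius of convergence is the smallest modulus among the singular points: 1/11.
At the order-1 pole -1/2 set g(η) = (η - (-1/2))*f(η) = (3*η/19 - 14/25)/(η - 1/11).
Simple pole: residue = g(a) at a = -1/2, which is 6677/6175.
At the order-1 pole 1/11 set g(η) = (η - (1/11))*f(η) = (3*η/19 - 14/25)/(η + 1/2).
Simple pole: residue = g(a) at a = 1/11, which is -5702/6175.
List the singular points by increasing real part (a conjugate pair: the negative imaginary part first).

Radius of convergence at 0: 1/11.
At -1/2: a pole of order 1; residue 6677/6175.
At 1/11: a pole of order 1; residue -5702/6175.


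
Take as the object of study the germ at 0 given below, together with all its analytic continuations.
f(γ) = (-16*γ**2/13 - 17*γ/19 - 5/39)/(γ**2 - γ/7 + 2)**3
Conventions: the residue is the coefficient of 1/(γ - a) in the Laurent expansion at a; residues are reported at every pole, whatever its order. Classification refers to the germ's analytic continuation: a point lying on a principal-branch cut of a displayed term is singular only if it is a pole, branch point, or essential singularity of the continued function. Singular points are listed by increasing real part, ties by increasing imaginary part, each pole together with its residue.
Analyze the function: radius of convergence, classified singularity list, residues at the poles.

Radius of convergence at 0: sqrt(2).
At (1/14) - ((1/14)*sqrt(391))*i: a pole of order 3; residue -((25326777/14764788337)*sqrt(391))*i.
At (1/14) + ((1/14)*sqrt(391))*i: a pole of order 3; residue ((25326777/14764788337)*sqrt(391))*i.


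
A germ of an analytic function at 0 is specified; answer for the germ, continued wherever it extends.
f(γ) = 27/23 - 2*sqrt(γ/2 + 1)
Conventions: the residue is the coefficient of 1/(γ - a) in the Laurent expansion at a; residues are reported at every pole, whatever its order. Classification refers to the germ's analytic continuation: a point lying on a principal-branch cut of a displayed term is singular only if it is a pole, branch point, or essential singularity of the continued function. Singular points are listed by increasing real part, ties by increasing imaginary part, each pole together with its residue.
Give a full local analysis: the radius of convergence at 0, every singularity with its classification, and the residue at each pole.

Branch term (-2)*sqrt(1 - γ/(-2)): its argument vanishes at γ = -2, a square-root branch point, modulus 2.
The radius of convergence is the smallest modulus among the singular points: 2.

Radius of convergence at 0: 2.
At -2: an algebraic (square-root) branch point.


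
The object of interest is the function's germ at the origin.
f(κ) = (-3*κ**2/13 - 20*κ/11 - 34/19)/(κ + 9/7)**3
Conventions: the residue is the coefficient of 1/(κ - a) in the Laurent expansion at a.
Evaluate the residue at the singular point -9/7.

At the order-3 pole -9/7 set g(κ) = (κ - (-9/7))^3*f(κ) = -3*κ**2/13 - 20*κ/11 - 34/19.
Order-3 pole: residue = g''(a)/2; g''(-9/7) = -6/13, so the residue is -3/13.

The residue is -3/13.


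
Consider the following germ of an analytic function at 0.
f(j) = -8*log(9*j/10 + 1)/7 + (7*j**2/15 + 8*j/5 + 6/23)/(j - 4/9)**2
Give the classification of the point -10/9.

The point is a logarithmic branch point.

The term (-8/7)*log(1 - j/(-10/9)) has argument 1 - -10/9/(-10/9) = 0 at -10/9: a logarithmic (infinitely-sheeted) branch point; the remaining terms are analytic or single-valued there.


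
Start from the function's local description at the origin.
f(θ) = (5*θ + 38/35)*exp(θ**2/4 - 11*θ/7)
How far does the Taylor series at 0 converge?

The radius of convergence is infinite.

The factor exp(θ**2/4 - 11*θ/7) is entire and contributes no finite singular point.
The polynomial part has no poles.
No finite singular points: the Taylor series at 0 converges everywhere.


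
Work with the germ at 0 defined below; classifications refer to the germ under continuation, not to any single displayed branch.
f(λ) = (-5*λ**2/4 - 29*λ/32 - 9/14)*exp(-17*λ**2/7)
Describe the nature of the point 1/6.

There is no denominator, hence no pole anywhere.
The factor exp(-17*λ**2/7) is entire.
So the germ continues analytically to 1/6.

The point is a regular point.


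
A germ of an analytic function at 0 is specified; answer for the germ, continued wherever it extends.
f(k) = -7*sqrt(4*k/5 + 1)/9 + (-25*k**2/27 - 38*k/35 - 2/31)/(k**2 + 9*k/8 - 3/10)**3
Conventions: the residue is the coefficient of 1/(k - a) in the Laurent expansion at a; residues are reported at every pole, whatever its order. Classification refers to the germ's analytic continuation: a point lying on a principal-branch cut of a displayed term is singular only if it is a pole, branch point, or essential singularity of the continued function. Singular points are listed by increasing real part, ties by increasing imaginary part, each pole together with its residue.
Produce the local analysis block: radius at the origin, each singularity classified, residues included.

Radius of convergence at 0: -9/16 + (1/80)*sqrt(3945).
At -9/16 - (1/80)*sqrt(3945): a pole of order 3; residue -(4257118720/959253191757)*sqrt(3945).
At -5/4: an algebraic (square-root) branch point.
At -9/16 + (1/80)*sqrt(3945): a pole of order 3; residue (4257118720/959253191757)*sqrt(3945).


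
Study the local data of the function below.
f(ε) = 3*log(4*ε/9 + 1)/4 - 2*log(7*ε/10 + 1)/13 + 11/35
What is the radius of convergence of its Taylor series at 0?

The radius of convergence is 10/7.

Branch term (-2/13)*log(1 - ε/(-10/7)): its argument vanishes at ε = -10/7, a logarithmic branch point, modulus 10/7.
Branch term (3/4)*log(1 - ε/(-9/4)): its argument vanishes at ε = -9/4, a logarithmic branch point, modulus 9/4.
The radius of convergence is the smallest modulus among the singular points: 10/7.


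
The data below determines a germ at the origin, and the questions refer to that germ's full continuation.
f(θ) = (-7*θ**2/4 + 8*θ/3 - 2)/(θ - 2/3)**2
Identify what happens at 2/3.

The denominator factor θ - 2/3 vanishes at 2/3 and appears to the power 2; the numerator there equals -1, nonzero, and no other factor vanishes.
Hence a pole whose order is the multiplicity, 2.

The point is a pole of order 2.


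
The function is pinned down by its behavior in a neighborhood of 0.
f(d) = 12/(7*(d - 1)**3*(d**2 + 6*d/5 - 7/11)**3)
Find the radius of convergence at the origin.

The radius of convergence is -3/5 + (1/55)*sqrt(3014).

Denominator factor (d - 1)^3: pole of order 3 at 1, modulus 1.
Denominator factor (d**2 + 6*d/5 - 7/11)^3: discriminant 1096/275, real irrational roots -3/5 + (1/55)*sqrt(3014) and -3/5 - (1/55)*sqrt(3014); poles of order 3, moduli -3/5 + (1/55)*sqrt(3014) and 3/5 + (1/55)*sqrt(3014).
The radius of convergence is the smallest modulus among the singular points: -3/5 + (1/55)*sqrt(3014).


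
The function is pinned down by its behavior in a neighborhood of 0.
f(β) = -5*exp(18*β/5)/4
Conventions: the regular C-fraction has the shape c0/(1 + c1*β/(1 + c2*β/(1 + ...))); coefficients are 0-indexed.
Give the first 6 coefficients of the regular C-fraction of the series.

Taylor coefficients (expand at 0): a_0 = -5/4, a_1 = -9/2, a_2 = -81/10, a_3 = -243/25, a_4 = -2187/250, a_5 = -19683/3125.
c0 = a_0 = -5/4. Peel one level at a time: if S = 1 + c*β/S' with S'(0) = 1, then c is the β-coefficient of S and S' = c*β/(S - 1).
S_1 = c0/f = 1 + (-18/5)*β + (162/25)*β^2 + ...; c1 = -18/5.
S_2 = c1*β/(S_1 - 1) = 1 + (9/5)*β + (27/25)*β^2 + ...; c2 = 9/5.
S_3 = c2*β/(S_2 - 1) = 1 + (-3/5)*β + (9/25)*β^2 + ...; c3 = -3/5.
S_4 = c3*β/(S_3 - 1) = 1 + (3/5)*β + (27/125)*β^2 + ...; c4 = 3/5.
S_5 = c4*β/(S_4 - 1) = 1 + (-9/25)*β + ...; c5 = -9/25.

The regular C-fraction coefficients are [-5/4, -18/5, 9/5, -3/5, 3/5, -9/25].


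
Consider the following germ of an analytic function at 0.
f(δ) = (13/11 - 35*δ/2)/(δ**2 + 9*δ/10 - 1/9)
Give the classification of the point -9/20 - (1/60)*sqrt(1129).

The point is a pole of order 1.

The denominator factor δ**2 + 9*δ/10 - 1/9 vanishes at -9/20 - (1/60)*sqrt(1129) and appears to the power 1; the numerator there equals 797/88 + (7/24)*sqrt(1129), nonzero, and no other factor vanishes.
Hence a pole whose order is the multiplicity, 1.


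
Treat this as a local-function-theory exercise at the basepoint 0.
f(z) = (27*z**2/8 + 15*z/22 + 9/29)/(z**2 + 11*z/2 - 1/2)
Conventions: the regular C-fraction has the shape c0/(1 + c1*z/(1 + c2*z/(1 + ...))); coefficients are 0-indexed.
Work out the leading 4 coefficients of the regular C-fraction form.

The regular C-fraction coefficients are [-18/29, -871/66, 140423/114972, -3878818845/489233732].

Taylor coefficients (expand at 0): a_0 = -18/29, a_1 = -2613/319, a_2 = -11379/116, a_3 = -1397763/1276.
c0 = a_0 = -18/29. Peel one level at a time: if S = 1 + c*z/S' with S'(0) = 1, then c is the z-coefficient of S and S' = c*z/(S - 1).
S_1 = c0/f = 1 + (-871/66)*z + (140423/8712)*z^2 + ...; c1 = -871/66.
S_2 = c1*z/(S_1 - 1) = 1 + (140423/114972)*z + (117539965/12138256)*z^2 + ...; c2 = 140423/114972.
S_3 = c2*z/(S_2 - 1) = 1 + (-3878818845/489233732)*z + ...; c3 = -3878818845/489233732.


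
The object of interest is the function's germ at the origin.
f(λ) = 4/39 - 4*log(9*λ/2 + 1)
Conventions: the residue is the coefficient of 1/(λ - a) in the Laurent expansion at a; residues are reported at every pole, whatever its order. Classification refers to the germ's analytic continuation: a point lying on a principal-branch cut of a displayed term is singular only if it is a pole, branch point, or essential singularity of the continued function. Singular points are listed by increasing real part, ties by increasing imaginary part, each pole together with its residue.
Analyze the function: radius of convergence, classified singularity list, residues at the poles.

Branch term (-4)*log(1 - λ/(-2/9)): its argument vanishes at λ = -2/9, a logarithmic branch point, modulus 2/9.
The radius of convergence is the smallest modulus among the singular points: 2/9.

Radius of convergence at 0: 2/9.
At -2/9: a logarithmic branch point.


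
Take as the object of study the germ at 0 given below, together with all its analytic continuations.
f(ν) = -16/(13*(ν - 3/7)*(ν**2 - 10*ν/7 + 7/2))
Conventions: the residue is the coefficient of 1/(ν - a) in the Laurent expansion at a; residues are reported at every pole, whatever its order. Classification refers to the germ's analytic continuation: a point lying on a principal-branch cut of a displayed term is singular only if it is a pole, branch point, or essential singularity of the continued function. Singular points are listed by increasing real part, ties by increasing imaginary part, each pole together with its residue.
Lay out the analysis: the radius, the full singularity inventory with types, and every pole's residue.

Radius of convergence at 0: 3/7.
At 3/7: a pole of order 1; residue -224/559.
At (5/7) - ((1/14)*sqrt(586))*i: a pole of order 1; residue (112/559) - ((224/163787)*sqrt(586))*i.
At (5/7) + ((1/14)*sqrt(586))*i: a pole of order 1; residue (112/559) + ((224/163787)*sqrt(586))*i.

Denominator factor (ν**2 - 10*ν/7 + 7/2): discriminant -586/49, complex-conjugate roots (5/7) + ((1/14)*sqrt(586))*i and (5/7) - ((1/14)*sqrt(586))*i; poles of order 1, moduli (1/2)*sqrt(14) and (1/2)*sqrt(14).
Denominator factor (ν - 3/7): pole of order 1 at 3/7, modulus 3/7.
The radius of convergence is the smallest modulus among the singular points: 3/7.
At the order-1 pole 3/7 set g(ν) = (ν - (3/7))*f(ν) = -16/(13*(ν**2 - 10*ν/7 + 7/2)).
Simple pole: residue = g(a) at a = 3/7, which is -224/559.
The factor ν**2 - 10*ν/7 + 7/2 splits as (ν - a)(ν - a') with a = (5/7) - ((1/14)*sqrt(586))*i, a' = (5/7) + ((1/14)*sqrt(586))*i. At the order-1 pole a set g(ν) = (ν - a)*f(ν) = [-16/(13*(ν - 3/7))] / (ν - a').
Simple pole: residue = g(a) at a = (5/7) - ((1/14)*sqrt(586))*i, which is (112/559) - ((224/163787)*sqrt(586))*i.
The factor ν**2 - 10*ν/7 + 7/2 splits as (ν - a)(ν - a') with a = (5/7) + ((1/14)*sqrt(586))*i, a' = (5/7) - ((1/14)*sqrt(586))*i. At the order-1 pole a set g(ν) = (ν - a)*f(ν) = [-16/(13*(ν - 3/7))] / (ν - a').
Simple pole: residue = g(a) at a = (5/7) + ((1/14)*sqrt(586))*i, which is (112/559) + ((224/163787)*sqrt(586))*i.
List the singular points by increasing real part (a conjugate pair: the negative imaginary part first).


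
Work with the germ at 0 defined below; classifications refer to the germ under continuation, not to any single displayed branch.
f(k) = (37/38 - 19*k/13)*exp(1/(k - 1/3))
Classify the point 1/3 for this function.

The exponent 1/(k - (1/3)) has a pole at 1/3, so exp(1/(k - (1/3))) takes every nonzero value near it: an essential singularity (not a pole of any order).

The point is an essential singularity.


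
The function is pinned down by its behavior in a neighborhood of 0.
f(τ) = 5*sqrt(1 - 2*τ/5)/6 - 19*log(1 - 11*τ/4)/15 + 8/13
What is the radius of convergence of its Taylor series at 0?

Branch term (-19/15)*log(1 - τ/(4/11)): its argument vanishes at τ = 4/11, a logarithmic branch point, modulus 4/11.
Branch term (5/6)*sqrt(1 - τ/(5/2)): its argument vanishes at τ = 5/2, a square-root branch point, modulus 5/2.
The radius of convergence is the smallest modulus among the singular points: 4/11.

The radius of convergence is 4/11.


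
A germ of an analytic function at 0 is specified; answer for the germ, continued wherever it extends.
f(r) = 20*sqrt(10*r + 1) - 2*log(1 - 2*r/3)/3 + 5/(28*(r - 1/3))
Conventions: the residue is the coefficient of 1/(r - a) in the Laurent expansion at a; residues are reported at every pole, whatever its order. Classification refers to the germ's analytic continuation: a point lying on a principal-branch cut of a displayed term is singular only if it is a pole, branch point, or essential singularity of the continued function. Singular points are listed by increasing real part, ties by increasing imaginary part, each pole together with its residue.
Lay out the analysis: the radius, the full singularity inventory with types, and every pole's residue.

Denominator factor (r - 1/3): pole of order 1 at 1/3, modulus 1/3.
Branch term (20)*sqrt(1 - r/(-1/10)): its argument vanishes at r = -1/10, a square-root branch point, modulus 1/10.
Branch term (-2/3)*log(1 - r/(3/2)): its argument vanishes at r = 3/2, a logarithmic branch point, modulus 3/2.
The radius of convergence is the smallest modulus among the singular points: 1/10.
The branch terms are analytic at 1/3 and contribute nothing to the residue; only the rational part matters.
At the order-1 pole 1/3 set g(r) = (r - (1/3))*(rational part) = 5/28.
Simple pole: residue = g(a) at a = 1/3, which is 5/28.
List the singular points by increasing real part (a conjugate pair: the negative imaginary part first).

Radius of convergence at 0: 1/10.
At -1/10: an algebraic (square-root) branch point.
At 1/3: a pole of order 1; residue 5/28.
At 3/2: a logarithmic branch point.


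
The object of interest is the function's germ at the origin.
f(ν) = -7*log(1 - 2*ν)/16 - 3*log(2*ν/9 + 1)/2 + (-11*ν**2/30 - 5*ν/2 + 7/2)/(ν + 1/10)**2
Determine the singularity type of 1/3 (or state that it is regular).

The point is a regular point.

Denominator factors: ν + 1/10 = 13/30 at ν = 1/3 — none vanishes.
Branch term log(1 - ν/(-9/2)): argument at 1/3 is 29/27, nonzero, so 1/3 is not its branch point (a point on a principal cut is still regular for the continued germ).
Branch term log(1 - ν/(1/2)): argument at 1/3 is 1/3, nonzero, so 1/3 is not its branch point (a point on a principal cut is still regular for the continued germ).
So the germ continues analytically to 1/3.


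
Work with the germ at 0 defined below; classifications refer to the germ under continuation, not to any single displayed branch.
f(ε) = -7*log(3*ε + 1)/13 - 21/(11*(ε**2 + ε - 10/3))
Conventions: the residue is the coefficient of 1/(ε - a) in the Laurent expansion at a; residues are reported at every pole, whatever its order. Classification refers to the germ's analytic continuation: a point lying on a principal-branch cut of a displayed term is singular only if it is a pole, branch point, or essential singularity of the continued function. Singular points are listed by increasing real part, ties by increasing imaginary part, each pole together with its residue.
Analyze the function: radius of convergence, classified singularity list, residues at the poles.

Denominator factor (ε**2 + ε - 10/3): discriminant 43/3, real irrational roots -1/2 + (1/6)*sqrt(129) and -1/2 - (1/6)*sqrt(129); poles of order 1, moduli -1/2 + (1/6)*sqrt(129) and 1/2 + (1/6)*sqrt(129).
Branch term (-7/13)*log(1 - ε/(-1/3)): its argument vanishes at ε = -1/3, a logarithmic branch point, modulus 1/3.
The radius of convergence is the smallest modulus among the singular points: 1/3.
The branch term is analytic at -1/2 - (1/6)*sqrt(129) and contributes nothing to the residue; only the rational part matters.
The factor ε**2 + ε - 10/3 splits as (ε - a)(ε - a') with a = -1/2 - (1/6)*sqrt(129), a' = -1/2 + (1/6)*sqrt(129). At the order-1 pole a set g(ε) = (ε - a)*(rational part) = [-21/11] / (ε - a').
Simple pole: residue = g(a) at a = -1/2 - (1/6)*sqrt(129), which is (21/473)*sqrt(129).
The branch term is analytic at -1/2 + (1/6)*sqrt(129) and contributes nothing to the residue; only the rational part matters.
The factor ε**2 + ε - 10/3 splits as (ε - a)(ε - a') with a = -1/2 + (1/6)*sqrt(129), a' = -1/2 - (1/6)*sqrt(129). At the order-1 pole a set g(ε) = (ε - a)*(rational part) = [-21/11] / (ε - a').
Simple pole: residue = g(a) at a = -1/2 + (1/6)*sqrt(129), which is -(21/473)*sqrt(129).
List the singular points by increasing real part (a conjugate pair: the negative imaginary part first).

Radius of convergence at 0: 1/3.
At -1/2 - (1/6)*sqrt(129): a pole of order 1; residue (21/473)*sqrt(129).
At -1/3: a logarithmic branch point.
At -1/2 + (1/6)*sqrt(129): a pole of order 1; residue -(21/473)*sqrt(129).


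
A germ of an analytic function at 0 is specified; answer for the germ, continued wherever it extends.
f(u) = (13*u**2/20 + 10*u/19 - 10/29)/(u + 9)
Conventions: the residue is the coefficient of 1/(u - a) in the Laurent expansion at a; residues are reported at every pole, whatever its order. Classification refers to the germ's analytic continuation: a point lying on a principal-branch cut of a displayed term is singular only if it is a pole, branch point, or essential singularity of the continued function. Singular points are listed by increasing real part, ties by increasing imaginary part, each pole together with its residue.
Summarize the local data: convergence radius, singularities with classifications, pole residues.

Denominator factor (u + 9): pole of order 1 at -9, modulus 9.
The radius of convergence is the smallest modulus among the singular points: 9.
At the order-1 pole -9 set g(u) = (u - (-9))*f(u) = 13*u**2/20 + 10*u/19 - 10/29.
Simple pole: residue = g(a) at a = -9, which is 524203/11020.

Radius of convergence at 0: 9.
At -9: a pole of order 1; residue 524203/11020.


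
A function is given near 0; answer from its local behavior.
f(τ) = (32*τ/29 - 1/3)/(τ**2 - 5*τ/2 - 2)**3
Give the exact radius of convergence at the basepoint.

The radius of convergence is -5/4 + (1/4)*sqrt(57).

Denominator factor (τ**2 - 5*τ/2 - 2)^3: discriminant 57/4, real irrational roots 5/4 + (1/4)*sqrt(57) and 5/4 - (1/4)*sqrt(57); poles of order 3, moduli 5/4 + (1/4)*sqrt(57) and -5/4 + (1/4)*sqrt(57).
The radius of convergence is the smallest modulus among the singular points: -5/4 + (1/4)*sqrt(57).


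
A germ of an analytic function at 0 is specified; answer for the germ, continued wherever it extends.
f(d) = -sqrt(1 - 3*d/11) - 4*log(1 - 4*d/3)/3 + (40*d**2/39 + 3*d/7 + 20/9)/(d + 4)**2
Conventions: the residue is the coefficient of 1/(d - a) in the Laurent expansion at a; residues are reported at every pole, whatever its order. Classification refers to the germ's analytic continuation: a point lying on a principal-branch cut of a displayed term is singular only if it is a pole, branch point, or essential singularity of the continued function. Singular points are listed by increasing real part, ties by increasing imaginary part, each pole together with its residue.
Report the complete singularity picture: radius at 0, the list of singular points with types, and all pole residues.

Radius of convergence at 0: 3/4.
At -4: a pole of order 2; residue -2123/273.
At 3/4: a logarithmic branch point.
At 11/3: an algebraic (square-root) branch point.

Denominator factor (d + 4)^2: pole of order 2 at -4, modulus 4.
Branch term (-1)*sqrt(1 - d/(11/3)): its argument vanishes at d = 11/3, a square-root branch point, modulus 11/3.
Branch term (-4/3)*log(1 - d/(3/4)): its argument vanishes at d = 3/4, a logarithmic branch point, modulus 3/4.
The radius of convergence is the smallest modulus among the singular points: 3/4.
The branch terms are analytic at -4 and contribute nothing to the residue; only the rational part matters.
At the order-2 pole -4 set g(d) = (d - (-4))^2*(rational part) = 40*d**2/39 + 3*d/7 + 20/9.
Order-2 pole: residue = g'(a); g'(-4) = -2123/273, so the residue is -2123/273.
List the singular points by increasing real part (a conjugate pair: the negative imaginary part first).


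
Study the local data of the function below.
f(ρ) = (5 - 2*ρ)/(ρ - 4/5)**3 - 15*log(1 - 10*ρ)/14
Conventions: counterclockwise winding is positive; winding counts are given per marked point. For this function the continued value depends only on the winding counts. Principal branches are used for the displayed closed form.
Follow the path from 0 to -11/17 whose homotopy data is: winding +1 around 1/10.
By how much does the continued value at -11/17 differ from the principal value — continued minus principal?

Continued minus principal equals -(15/7)*pi*i.

The rational part is single-valued and drops out of the difference; each branch term changes only by its own monodromy.
(-15/14)*log(1 - ρ/(1/10)): each positive loop around 1/10 adds 2*pi*i to the log, so winding +1 contributes (-15/14)*(1)*2*pi*i = -(15/7)*pi*i.
Summing the contributions at ρ = -11/17 gives -(15/7)*pi*i.


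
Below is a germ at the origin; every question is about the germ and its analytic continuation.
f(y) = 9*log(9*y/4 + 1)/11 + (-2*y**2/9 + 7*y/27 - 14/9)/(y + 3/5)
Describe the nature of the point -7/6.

The point is a regular point.

Denominator factors: y + 3/5 = -17/30 at y = -7/6 — none vanishes.
Branch term log(1 - y/(-4/9)): argument at -7/6 is -13/8, nonzero, so -7/6 is not its branch point (a point on a principal cut is still regular for the continued germ).
So the germ continues analytically to -7/6.
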